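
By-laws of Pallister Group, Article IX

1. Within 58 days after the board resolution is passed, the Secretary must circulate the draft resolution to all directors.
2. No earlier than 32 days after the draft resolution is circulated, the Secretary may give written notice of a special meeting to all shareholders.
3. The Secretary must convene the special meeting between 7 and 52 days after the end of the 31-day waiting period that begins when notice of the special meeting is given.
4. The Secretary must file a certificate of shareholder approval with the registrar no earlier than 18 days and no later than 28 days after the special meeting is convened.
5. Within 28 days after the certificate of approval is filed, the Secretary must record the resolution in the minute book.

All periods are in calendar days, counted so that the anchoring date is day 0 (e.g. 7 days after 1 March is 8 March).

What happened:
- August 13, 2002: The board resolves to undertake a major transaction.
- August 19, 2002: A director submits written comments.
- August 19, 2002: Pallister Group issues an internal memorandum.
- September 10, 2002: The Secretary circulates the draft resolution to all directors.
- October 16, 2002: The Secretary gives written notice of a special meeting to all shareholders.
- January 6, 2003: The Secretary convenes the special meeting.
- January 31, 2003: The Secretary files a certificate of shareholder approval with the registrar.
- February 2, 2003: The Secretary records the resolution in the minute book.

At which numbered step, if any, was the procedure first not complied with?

None — every step was satisfied

(1) due by August 13, 2002 + 58 days = October 10, 2002; done September 10, 2002 — timely.
(2) permitted from September 10, 2002 + 32 days = October 12, 2002 onward; done October 16, 2002 — permitted.
(3) the permitted window runs from November 16, 2002 + 7 = November 23, 2002 to November 16, 2002 + 52 = January 7, 2003; done January 6, 2003, which is between those dates.
(4) the permitted window runs from January 6, 2003 + 18 = January 24, 2003 to January 6, 2003 + 28 = February 3, 2003; done January 31, 2003 — within the window.
(5) due by January 31, 2003 + 28 days = February 28, 2003; completed February 2, 2003, before the deadline.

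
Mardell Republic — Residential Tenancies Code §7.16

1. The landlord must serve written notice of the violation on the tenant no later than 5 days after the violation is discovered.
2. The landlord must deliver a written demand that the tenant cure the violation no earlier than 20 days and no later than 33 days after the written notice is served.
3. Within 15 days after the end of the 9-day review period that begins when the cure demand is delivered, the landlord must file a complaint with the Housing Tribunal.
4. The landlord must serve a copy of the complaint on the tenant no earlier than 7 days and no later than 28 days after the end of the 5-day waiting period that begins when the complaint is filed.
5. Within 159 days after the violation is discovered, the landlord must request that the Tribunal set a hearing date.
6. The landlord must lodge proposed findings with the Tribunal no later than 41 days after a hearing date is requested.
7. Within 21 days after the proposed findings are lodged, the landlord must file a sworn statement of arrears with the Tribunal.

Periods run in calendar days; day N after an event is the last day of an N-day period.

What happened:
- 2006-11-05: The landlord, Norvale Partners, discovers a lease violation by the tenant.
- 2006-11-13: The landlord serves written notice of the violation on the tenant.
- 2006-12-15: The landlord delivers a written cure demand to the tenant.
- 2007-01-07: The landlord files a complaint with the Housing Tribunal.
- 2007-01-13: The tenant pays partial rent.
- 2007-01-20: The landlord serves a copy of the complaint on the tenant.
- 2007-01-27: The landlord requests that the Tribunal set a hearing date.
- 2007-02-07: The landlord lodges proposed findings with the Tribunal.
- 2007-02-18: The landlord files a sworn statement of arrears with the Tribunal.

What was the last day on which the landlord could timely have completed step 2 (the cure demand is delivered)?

Step 2 runs from 2006-11-13, when the written notice is served. The window is 20–33 days after 2006-11-13; it closes on 2006-12-16.

2006-12-16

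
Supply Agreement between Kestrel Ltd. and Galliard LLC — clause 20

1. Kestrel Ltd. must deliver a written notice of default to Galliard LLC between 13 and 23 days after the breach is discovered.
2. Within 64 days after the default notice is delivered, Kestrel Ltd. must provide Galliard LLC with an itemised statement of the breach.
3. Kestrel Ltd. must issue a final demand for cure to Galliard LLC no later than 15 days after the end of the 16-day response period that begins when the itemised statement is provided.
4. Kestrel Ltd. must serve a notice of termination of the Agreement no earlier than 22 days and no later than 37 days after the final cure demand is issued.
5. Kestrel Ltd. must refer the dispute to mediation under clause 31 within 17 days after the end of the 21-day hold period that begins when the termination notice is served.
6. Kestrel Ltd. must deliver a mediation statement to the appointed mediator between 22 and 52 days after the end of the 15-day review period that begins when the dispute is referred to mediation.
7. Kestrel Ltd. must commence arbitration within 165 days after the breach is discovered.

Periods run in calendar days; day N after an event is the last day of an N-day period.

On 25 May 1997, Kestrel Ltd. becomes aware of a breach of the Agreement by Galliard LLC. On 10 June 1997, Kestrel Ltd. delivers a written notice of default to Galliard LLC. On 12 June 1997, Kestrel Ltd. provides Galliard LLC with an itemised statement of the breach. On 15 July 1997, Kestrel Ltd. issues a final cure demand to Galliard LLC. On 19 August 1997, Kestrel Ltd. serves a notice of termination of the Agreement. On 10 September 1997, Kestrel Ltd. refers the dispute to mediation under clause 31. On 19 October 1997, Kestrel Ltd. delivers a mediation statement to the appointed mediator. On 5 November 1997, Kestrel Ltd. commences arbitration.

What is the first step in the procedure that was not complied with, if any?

Step 1 — 13 and 23 days from 25 May 1997 (when the breach is discovered) are 7 June 1997 and 17 June 1997 respectively; done 10 June 1997 — within the window.
Step 2 — counting 64 days from 10 June 1997 (when the default notice is delivered) gives a deadline of 13 August 1997; completed 12 June 1997, before the deadline.
Step 3 — counting 15 days from 28 June 1997 (end of the 16-day response period, which began when the itemised statement is provided on 12 June 1997) gives a deadline of 13 July 1997; done 15 July 1997 — 2 days late.
The procedure was therefore not followed at step 3.

Step 3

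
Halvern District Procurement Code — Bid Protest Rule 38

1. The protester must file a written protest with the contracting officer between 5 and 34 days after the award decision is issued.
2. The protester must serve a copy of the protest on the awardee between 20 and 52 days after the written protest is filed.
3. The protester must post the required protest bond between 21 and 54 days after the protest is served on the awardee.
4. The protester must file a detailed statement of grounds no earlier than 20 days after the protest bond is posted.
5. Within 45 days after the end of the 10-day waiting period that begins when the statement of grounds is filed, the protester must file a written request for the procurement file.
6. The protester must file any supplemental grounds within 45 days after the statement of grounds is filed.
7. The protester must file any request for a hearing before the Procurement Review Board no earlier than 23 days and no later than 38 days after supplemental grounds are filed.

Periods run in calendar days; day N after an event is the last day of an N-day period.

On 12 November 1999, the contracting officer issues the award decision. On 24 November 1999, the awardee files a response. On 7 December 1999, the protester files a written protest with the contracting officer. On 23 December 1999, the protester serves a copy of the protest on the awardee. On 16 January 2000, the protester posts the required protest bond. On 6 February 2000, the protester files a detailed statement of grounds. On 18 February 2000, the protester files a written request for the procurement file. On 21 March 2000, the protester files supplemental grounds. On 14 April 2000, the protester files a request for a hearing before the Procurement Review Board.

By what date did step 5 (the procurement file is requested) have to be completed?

1 April 2000

The statement of grounds is filed on 6 February 2000; the 10-day waiting period therefore ends 16 February 2000, and step 5 runs from that date. 45 days after 16 February 2000 is 1 April 2000.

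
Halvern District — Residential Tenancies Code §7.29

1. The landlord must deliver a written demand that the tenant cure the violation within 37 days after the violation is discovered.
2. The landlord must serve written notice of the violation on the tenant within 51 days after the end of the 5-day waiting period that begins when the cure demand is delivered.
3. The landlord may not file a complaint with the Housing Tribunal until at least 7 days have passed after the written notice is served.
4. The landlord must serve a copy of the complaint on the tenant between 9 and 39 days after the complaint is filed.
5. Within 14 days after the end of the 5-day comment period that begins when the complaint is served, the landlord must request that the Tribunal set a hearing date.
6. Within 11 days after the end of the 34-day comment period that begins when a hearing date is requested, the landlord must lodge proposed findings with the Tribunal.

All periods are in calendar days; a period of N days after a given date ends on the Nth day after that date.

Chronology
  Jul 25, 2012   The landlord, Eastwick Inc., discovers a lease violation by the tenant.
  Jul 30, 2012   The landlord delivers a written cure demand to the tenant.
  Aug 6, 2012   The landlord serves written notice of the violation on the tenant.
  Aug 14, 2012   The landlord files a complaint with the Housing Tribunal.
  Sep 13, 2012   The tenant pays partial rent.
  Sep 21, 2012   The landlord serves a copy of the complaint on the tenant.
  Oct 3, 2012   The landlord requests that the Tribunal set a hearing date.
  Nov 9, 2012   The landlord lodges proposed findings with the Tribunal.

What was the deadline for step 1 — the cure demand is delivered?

Step 1 runs from Jul 25, 2012, when the violation is discovered. 37 days after Jul 25, 2012 is Aug 31, 2012.

Aug 31, 2012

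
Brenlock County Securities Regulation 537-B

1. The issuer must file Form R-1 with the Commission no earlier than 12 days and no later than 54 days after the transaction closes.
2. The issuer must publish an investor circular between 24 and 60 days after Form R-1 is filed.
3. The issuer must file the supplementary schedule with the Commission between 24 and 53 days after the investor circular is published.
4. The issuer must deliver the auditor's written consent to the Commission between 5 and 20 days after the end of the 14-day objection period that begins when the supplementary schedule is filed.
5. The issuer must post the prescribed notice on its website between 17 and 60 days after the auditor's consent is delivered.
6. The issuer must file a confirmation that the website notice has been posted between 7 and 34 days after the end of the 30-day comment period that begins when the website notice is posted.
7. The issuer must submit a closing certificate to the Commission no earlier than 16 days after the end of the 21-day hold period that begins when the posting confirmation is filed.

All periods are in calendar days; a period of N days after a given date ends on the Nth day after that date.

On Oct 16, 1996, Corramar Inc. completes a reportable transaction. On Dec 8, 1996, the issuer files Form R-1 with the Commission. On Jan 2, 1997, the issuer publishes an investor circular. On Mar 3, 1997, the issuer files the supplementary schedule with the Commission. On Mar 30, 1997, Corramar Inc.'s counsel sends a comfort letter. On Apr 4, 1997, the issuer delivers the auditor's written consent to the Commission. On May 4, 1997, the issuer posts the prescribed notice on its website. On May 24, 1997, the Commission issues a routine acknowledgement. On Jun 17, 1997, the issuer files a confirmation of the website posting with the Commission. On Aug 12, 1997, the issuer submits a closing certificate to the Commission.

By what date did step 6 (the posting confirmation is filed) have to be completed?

Jul 7, 1997

The website notice is posted on May 4, 1997; the 30-day comment period therefore ends Jun 3, 1997, and step 6 runs from that date. The window is 7–34 days after Jun 3, 1997; it closes on Jul 7, 1997.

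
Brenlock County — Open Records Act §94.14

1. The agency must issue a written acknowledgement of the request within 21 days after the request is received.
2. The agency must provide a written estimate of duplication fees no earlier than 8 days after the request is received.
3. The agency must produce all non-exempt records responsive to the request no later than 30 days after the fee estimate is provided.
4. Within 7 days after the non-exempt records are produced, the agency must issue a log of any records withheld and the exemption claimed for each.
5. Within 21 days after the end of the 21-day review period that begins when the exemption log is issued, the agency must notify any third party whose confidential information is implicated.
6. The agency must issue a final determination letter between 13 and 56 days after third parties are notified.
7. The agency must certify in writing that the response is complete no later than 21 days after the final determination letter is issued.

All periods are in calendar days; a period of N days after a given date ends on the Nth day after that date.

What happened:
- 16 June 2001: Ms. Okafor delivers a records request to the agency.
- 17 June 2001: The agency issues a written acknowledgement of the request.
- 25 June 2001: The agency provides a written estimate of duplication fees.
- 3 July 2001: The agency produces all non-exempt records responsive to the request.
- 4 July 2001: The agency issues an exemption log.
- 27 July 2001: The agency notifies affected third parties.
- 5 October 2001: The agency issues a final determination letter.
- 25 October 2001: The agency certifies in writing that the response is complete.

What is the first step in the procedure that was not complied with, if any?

(1) due by 16 June 2001 + 21 days = 7 July 2001; done 17 June 2001 — timely.
(2) permitted from 16 June 2001 + 8 days = 24 June 2001 onward; done 25 June 2001 — permitted.
(3) due by 25 June 2001 + 30 days = 25 July 2001; 3 July 2001 is within that limit.
(4) due by 3 July 2001 + 7 days = 10 July 2001; done 4 July 2001 — timely.
(5) due by 25 July 2001 + 21 days = 15 August 2001; 27 July 2001 is within that limit.
(6) the permitted window runs from 27 July 2001 + 13 = 9 August 2001 to 27 July 2001 + 56 = 21 September 2001; done 5 October 2001 — 14 days after the window closed.

Step 6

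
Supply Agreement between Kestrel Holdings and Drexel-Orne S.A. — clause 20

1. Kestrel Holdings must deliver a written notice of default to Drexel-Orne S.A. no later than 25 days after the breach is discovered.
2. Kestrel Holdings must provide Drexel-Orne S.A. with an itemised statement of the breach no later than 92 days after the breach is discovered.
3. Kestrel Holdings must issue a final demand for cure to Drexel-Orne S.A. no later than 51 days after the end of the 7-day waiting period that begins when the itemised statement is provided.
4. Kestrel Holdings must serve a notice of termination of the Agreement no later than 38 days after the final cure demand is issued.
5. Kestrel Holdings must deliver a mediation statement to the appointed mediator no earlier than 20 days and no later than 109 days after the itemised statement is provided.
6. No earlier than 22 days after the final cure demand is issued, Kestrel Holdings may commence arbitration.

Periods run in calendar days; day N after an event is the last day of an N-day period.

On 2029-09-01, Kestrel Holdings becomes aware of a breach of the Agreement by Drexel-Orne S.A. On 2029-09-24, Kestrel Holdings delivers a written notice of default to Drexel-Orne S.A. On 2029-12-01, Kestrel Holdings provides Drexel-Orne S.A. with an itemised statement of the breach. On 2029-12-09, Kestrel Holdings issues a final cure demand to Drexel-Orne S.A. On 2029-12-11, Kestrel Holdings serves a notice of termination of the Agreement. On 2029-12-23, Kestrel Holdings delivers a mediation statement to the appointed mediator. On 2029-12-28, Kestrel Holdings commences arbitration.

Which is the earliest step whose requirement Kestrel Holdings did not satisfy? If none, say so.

Step 6

Step 1 — counting 25 days from 2029-09-01 (when the breach is discovered) gives a deadline of 2029-09-26; done 2029-09-24 — timely.
Step 2 — counting 92 days from 2029-09-01 (when the breach is discovered) gives a deadline of 2029-12-02; 2029-12-01 is within that limit.
Step 3 — counting 51 days from 2029-12-08 (end of the 7-day waiting period, which began when the itemised statement is provided on 2029-12-01) gives a deadline of 2030-01-28; done 2029-12-09 — timely.
Step 4 — counting 38 days from 2029-12-09 (when the final cure demand is issued) gives a deadline of 2030-01-16; done 2029-12-11 — timely.
Step 5 — 20 and 109 days from 2029-12-01 (when the itemised statement is provided) are 2029-12-21 and 2030-03-20 respectively; done 2029-12-23, which is between those dates.
Step 6 — must wait 22 days from 2029-12-09 (when the final cure demand is issued), so not before 2029-12-31; done 2029-12-28 — 3 days too early.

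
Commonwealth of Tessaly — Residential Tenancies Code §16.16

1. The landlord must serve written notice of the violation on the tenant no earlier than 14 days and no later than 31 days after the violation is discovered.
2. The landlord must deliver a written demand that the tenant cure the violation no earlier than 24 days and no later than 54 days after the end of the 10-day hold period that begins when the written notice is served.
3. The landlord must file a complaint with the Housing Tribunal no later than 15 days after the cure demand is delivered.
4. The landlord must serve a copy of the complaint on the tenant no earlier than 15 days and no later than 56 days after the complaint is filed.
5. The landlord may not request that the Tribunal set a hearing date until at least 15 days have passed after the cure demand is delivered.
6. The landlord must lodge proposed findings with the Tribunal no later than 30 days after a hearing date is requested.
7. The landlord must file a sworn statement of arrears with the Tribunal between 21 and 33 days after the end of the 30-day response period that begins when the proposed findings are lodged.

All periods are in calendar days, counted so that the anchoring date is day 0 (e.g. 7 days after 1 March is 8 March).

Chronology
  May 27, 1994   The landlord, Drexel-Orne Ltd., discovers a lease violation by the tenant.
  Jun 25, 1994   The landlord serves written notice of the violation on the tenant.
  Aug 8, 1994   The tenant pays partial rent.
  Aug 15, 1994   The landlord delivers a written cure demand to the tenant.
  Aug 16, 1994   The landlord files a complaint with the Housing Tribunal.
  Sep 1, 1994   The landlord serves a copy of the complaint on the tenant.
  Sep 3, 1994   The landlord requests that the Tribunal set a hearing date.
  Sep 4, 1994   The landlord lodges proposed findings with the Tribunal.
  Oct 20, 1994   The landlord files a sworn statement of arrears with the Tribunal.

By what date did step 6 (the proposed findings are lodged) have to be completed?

Oct 3, 1994

Step 6 runs from Sep 3, 1994, when a hearing date is requested. 30 days after Sep 3, 1994 is Oct 3, 1994.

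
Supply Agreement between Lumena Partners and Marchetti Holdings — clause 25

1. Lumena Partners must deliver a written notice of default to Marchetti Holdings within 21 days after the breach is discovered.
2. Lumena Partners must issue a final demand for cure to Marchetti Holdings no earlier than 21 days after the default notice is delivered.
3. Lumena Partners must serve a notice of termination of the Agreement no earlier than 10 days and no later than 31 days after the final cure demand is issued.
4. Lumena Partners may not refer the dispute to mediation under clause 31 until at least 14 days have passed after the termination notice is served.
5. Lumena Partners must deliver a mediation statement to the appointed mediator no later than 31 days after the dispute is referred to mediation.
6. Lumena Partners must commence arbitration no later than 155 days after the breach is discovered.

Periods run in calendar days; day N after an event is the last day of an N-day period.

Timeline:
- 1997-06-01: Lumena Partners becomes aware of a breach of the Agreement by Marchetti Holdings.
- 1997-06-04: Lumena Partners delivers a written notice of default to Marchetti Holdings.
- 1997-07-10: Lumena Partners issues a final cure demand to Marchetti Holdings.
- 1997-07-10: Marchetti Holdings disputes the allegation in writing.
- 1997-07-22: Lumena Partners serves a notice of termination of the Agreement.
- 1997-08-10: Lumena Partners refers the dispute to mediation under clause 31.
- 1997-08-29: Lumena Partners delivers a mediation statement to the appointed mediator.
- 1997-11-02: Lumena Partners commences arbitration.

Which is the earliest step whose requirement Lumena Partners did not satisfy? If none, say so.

None — every step was satisfied

Step 1 — counting 21 days from 1997-06-01 (when the breach is discovered) gives a deadline of 1997-06-22; 1997-06-04 is within that limit.
Step 2 — must wait 21 days from 1997-06-04 (when the default notice is delivered), so not before 1997-06-25; done 1997-07-10 — permitted.
Step 3 — 10 and 31 days from 1997-07-10 (when the final cure demand is issued) are 1997-07-20 and 1997-08-10 respectively; 1997-07-22 falls inside that range.
Step 4 — must wait 14 days from 1997-07-22 (when the termination notice is served), so not before 1997-08-05; 1997-08-10 is on or after that date.
Step 5 — counting 31 days from 1997-08-10 (when the dispute is referred to mediation) gives a deadline of 1997-09-10; completed 1997-08-29, before the deadline.
Step 6 — counting 155 days from 1997-06-01 (when the breach is discovered) gives a deadline of 1997-11-03; 1997-11-02 is within that limit.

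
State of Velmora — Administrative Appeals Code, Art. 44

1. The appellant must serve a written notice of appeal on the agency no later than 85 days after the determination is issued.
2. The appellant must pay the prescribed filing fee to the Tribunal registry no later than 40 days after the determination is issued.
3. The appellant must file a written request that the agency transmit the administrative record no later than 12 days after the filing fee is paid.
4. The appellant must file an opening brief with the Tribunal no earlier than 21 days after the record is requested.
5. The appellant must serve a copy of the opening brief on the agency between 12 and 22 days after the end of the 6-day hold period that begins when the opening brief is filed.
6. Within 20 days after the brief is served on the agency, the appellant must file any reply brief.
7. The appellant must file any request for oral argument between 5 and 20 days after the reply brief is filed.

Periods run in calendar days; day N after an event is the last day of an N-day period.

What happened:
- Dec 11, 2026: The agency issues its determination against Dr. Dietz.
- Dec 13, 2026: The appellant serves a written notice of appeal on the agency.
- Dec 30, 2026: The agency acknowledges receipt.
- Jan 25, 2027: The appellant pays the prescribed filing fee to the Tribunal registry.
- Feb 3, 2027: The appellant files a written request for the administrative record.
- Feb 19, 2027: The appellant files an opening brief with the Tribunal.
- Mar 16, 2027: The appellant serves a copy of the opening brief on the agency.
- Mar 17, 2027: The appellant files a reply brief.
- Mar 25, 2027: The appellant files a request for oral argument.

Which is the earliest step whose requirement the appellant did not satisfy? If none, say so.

Step 1 — counting 85 days from Dec 11, 2026 (when the determination is issued) gives a deadline of Mar 6, 2027; Dec 13, 2026 is within that limit.
Step 2 — counting 40 days from Dec 11, 2026 (when the determination is issued) gives a deadline of Jan 20, 2027; Jan 25, 2027 misses that deadline by 5 days.

Step 2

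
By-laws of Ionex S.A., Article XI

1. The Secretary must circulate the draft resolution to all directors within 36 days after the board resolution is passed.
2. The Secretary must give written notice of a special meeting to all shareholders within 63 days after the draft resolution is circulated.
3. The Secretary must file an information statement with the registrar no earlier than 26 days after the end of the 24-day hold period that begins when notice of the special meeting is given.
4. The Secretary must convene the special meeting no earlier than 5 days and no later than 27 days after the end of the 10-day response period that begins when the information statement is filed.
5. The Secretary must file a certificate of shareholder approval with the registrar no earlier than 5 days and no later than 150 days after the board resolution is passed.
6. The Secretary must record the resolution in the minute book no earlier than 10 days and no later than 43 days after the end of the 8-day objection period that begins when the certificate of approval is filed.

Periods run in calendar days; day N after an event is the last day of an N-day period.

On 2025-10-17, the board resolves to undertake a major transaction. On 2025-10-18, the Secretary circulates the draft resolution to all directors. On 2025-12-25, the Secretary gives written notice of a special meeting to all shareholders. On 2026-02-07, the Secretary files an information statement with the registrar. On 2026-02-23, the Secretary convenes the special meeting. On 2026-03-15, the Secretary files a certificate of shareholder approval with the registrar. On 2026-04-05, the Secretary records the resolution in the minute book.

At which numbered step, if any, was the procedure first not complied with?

Step 2

Step 1: 36 days after 2025-10-17 (when the board resolution is passed) is 2025-11-22; completed 2025-10-18, before the deadline.
Step 2: 63 days after 2025-10-18 (when the draft resolution is circulated) is 2025-12-20; not done until 2025-12-25, 5 days after the deadline.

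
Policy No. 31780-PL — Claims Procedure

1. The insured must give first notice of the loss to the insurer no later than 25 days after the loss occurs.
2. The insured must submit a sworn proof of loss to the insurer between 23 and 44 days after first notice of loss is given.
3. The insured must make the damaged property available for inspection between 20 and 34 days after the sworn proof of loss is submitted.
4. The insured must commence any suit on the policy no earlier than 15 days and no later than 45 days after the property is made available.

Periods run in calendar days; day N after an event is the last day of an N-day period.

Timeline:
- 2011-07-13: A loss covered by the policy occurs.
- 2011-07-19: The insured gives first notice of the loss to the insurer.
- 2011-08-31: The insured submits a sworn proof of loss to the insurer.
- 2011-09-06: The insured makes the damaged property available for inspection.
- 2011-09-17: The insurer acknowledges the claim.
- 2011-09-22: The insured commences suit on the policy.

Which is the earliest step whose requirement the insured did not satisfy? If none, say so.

Step 1 — counting 25 days from 2011-07-13 (when the loss occurs) gives a deadline of 2011-08-07; completed 2011-07-19, before the deadline.
Step 2 — 23 and 44 days from 2011-07-19 (when first notice of loss is given) are 2011-08-11 and 2011-09-01 respectively; done 2011-08-31 — within the window.
Step 3 — 20 and 34 days from 2011-08-31 (when the sworn proof of loss is submitted) are 2011-09-20 and 2011-10-04 respectively; 2011-09-06 is 14 days too early.
The analysis stops there.

Step 3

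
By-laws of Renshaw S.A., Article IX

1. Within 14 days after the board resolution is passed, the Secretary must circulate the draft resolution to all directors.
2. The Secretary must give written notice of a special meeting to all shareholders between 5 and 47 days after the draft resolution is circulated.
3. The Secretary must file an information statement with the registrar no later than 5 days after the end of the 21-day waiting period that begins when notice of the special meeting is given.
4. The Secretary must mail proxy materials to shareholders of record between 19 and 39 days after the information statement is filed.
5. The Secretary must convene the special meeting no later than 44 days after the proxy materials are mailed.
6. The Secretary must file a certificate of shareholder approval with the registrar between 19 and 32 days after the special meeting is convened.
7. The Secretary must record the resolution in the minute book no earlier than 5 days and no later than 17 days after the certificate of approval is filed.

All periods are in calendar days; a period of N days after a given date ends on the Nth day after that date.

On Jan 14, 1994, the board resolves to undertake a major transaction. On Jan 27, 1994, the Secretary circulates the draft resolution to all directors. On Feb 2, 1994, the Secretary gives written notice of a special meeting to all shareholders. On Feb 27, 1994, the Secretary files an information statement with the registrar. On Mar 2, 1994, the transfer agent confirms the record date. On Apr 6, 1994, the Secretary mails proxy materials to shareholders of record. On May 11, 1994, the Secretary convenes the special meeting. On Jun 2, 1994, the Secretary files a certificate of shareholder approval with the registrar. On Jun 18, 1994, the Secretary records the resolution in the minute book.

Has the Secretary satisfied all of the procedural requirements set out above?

Yes

(1) due by Jan 14, 1994 + 14 days = Jan 28, 1994; completed Jan 27, 1994, before the deadline.
(2) the permitted window runs from Jan 27, 1994 + 5 = Feb 1, 1994 to Jan 27, 1994 + 47 = Mar 15, 1994; done Feb 2, 1994 — within the window.
(3) due by Feb 23, 1994 + 5 days = Feb 28, 1994; done Feb 27, 1994 — timely.
(4) the permitted window runs from Feb 27, 1994 + 19 = Mar 18, 1994 to Feb 27, 1994 + 39 = Apr 7, 1994; done Apr 6, 1994 — within the window.
(5) due by Apr 6, 1994 + 44 days = May 20, 1994; May 11, 1994 is within that limit.
(6) the permitted window runs from May 11, 1994 + 19 = May 30, 1994 to May 11, 1994 + 32 = Jun 12, 1994; Jun 2, 1994 falls inside that range.
(7) the permitted window runs from Jun 2, 1994 + 5 = Jun 7, 1994 to Jun 2, 1994 + 17 = Jun 19, 1994; done Jun 18, 1994, which is between those dates.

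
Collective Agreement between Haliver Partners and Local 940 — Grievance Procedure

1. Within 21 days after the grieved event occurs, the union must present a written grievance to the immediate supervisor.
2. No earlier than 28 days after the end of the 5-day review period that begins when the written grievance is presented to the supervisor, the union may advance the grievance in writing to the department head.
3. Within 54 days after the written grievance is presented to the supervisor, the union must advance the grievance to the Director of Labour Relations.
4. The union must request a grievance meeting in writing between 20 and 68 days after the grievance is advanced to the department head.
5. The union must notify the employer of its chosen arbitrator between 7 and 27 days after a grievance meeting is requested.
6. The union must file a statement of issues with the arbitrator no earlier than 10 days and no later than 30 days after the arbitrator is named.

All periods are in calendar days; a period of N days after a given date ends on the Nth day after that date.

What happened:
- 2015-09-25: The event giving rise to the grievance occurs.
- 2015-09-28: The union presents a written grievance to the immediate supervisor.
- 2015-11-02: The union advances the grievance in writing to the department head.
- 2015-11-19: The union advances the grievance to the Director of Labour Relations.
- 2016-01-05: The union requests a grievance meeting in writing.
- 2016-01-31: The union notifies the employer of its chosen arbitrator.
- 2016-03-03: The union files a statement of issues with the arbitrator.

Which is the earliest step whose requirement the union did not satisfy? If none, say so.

Step 1: 21 days after 2015-09-25 (when the grieved event occurs) is 2015-10-16; 2015-09-28 is within that limit.
Step 2: the earliest permitted date is 28 days after 2015-10-03 (end of the 5-day review period, which began when the written grievance is presented to the supervisor on 2015-09-28), i.e. 2015-10-31; done 2015-11-02, after the minimum wait.
Step 3: 54 days after 2015-09-28 (when the written grievance is presented to the supervisor) is 2015-11-21; 2015-11-19 is within that limit.
Step 4: the window is 20–68 days after 2015-11-02 (when the grievance is advanced to the department head), so 2015-11-22 through 2016-01-09; done 2016-01-05, which is between those dates.
Step 5: the window is 7–27 days after 2016-01-05 (when a grievance meeting is requested), so 2016-01-12 through 2016-02-01; done 2016-01-31 — within the window.
Step 6: the window is 10–30 days after 2016-01-31 (when the arbitrator is named), so 2016-02-10 through 2016-03-01; done 2016-03-03 — 2 days after the window closed.

Step 6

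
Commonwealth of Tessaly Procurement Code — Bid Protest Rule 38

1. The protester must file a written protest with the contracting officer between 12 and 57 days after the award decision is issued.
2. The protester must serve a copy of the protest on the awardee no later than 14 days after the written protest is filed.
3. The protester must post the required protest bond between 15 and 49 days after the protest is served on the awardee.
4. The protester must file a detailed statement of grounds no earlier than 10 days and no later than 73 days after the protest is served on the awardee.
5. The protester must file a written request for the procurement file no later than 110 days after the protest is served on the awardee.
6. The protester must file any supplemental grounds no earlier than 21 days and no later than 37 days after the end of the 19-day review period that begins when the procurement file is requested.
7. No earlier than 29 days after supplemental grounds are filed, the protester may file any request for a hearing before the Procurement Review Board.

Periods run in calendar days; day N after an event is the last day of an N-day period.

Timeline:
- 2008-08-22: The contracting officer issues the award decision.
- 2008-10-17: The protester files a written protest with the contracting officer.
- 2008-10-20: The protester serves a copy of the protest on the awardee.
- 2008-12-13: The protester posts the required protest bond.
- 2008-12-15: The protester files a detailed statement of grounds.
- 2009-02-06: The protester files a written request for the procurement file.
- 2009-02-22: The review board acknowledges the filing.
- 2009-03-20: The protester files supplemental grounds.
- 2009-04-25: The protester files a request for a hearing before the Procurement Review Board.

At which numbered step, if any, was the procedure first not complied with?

Step 3

Step 1 — 12 and 57 days from 2008-08-22 (when the award decision is issued) are 2008-09-03 and 2008-10-18 respectively; 2008-10-17 falls inside that range.
Step 2 — counting 14 days from 2008-10-17 (when the written protest is filed) gives a deadline of 2008-10-31; 2008-10-20 is within that limit.
Step 3 — 15 and 49 days from 2008-10-20 (when the protest is served on the awardee) are 2008-11-04 and 2008-12-08 respectively; done 2008-12-13 — 5 days after the window closed.
No need to go further; step 3 was not satisfied.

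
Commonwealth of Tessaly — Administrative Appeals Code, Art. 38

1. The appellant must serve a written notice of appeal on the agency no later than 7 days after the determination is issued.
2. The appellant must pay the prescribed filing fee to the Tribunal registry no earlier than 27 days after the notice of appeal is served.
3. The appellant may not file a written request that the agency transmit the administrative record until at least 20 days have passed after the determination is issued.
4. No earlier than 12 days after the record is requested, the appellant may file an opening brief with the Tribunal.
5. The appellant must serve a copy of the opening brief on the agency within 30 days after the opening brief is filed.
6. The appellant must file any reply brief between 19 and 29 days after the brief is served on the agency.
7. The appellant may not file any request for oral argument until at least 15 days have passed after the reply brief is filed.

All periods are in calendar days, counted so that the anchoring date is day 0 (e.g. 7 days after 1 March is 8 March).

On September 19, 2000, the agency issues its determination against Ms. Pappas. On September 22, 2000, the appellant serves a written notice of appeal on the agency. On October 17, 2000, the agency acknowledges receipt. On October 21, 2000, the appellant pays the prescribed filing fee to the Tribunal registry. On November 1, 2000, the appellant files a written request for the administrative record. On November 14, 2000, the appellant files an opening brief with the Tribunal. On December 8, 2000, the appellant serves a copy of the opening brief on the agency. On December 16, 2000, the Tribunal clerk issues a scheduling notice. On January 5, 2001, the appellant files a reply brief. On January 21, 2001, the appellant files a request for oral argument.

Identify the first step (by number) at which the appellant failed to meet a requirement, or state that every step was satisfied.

Step 1 — counting 7 days from September 19, 2000 (when the determination is issued) gives a deadline of September 26, 2000; September 22, 2000 is within that limit.
Step 2 — must wait 27 days from September 22, 2000 (when the notice of appeal is served), so not before October 19, 2000; done October 21, 2000 — permitted.
Step 3 — must wait 20 days from September 19, 2000 (when the determination is issued), so not before October 9, 2000; November 1, 2000 is on or after that date.
Step 4 — must wait 12 days from November 1, 2000 (when the record is requested), so not before November 13, 2000; done November 14, 2000 — permitted.
Step 5 — counting 30 days from November 14, 2000 (when the opening brief is filed) gives a deadline of December 14, 2000; completed December 8, 2000, before the deadline.
Step 6 — 19 and 29 days from December 8, 2000 (when the brief is served on the agency) are December 27, 2000 and January 6, 2001 respectively; January 5, 2001 falls inside that range.
Step 7 — must wait 15 days from January 5, 2001 (when the reply brief is filed), so not before January 20, 2001; January 21, 2001 is on or after that date.

None — every step was satisfied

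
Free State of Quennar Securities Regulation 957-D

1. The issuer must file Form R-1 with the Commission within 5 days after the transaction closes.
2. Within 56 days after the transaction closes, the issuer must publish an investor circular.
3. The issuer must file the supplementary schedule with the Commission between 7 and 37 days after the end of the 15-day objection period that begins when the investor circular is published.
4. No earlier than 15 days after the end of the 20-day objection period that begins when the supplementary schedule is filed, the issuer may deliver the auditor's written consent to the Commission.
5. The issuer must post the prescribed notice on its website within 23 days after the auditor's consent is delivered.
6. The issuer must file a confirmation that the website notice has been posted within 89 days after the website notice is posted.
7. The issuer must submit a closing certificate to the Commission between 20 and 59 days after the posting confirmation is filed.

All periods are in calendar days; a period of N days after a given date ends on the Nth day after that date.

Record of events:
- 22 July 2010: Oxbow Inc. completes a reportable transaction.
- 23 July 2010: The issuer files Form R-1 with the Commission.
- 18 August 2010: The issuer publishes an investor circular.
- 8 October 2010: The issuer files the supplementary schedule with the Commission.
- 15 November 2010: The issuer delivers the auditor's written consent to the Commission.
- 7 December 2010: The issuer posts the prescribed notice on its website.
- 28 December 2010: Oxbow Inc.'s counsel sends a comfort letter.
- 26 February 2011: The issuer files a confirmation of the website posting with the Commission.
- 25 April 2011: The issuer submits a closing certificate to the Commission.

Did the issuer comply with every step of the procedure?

Yes

Step 1 — counting 5 days from 22 July 2010 (when the transaction closes) gives a deadline of 27 July 2010; done 23 July 2010 — timely.
Step 2 — counting 56 days from 22 July 2010 (when the transaction closes) gives a deadline of 16 September 2010; done 18 August 2010 — timely.
Step 3 — 7 and 37 days from 2 September 2010 (end of the 15-day objection period, which began when the investor circular is published on 18 August 2010) are 9 September 2010 and 9 October 2010 respectively; 8 October 2010 falls inside that range.
Step 4 — must wait 15 days from 28 October 2010 (end of the 20-day objection period, which began when the supplementary schedule is filed on 8 October 2010), so not before 12 November 2010; done 15 November 2010, after the minimum wait.
Step 5 — counting 23 days from 15 November 2010 (when the auditor's consent is delivered) gives a deadline of 8 December 2010; completed 7 December 2010, before the deadline.
Step 6 — counting 89 days from 7 December 2010 (when the website notice is posted) gives a deadline of 6 March 2011; completed 26 February 2011, before the deadline.
Step 7 — 20 and 59 days from 26 February 2011 (when the posting confirmation is filed) are 18 March 2011 and 26 April 2011 respectively; done 25 April 2011 — within the window.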